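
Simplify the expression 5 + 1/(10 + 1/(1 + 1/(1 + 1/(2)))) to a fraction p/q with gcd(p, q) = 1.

Start with 2.
1 + 1/(2/1) = 1 + 1/2 = 3/2
1 + 1/(3/2) = 1 + 2/3 = 5/3
10 + 1/(5/3) = 10 + 3/5 = 53/5
5 + 1/(53/5) = 5 + 5/53 = 270/53

270/53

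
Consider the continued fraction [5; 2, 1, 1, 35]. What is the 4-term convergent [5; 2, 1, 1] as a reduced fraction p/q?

Start with 1.
1 + 1/(1/1) = 1 + 1/1 = 2/1
2 + 1/(2/1) = 2 + 1/2 = 5/2
5 + 1/(5/2) = 5 + 2/5 = 27/5

27/5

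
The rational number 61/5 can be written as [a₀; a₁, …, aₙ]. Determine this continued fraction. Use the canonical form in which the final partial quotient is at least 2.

Run the Euclidean algorithm, recording each quotient:
⌊61/5⌋ = 12, remainder 1
⌊5/1⌋ = 5, remainder 0

[12; 5]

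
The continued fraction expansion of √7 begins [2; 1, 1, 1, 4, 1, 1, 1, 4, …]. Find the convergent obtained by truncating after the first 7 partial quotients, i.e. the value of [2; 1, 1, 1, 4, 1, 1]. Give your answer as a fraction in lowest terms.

Start with 1.
1 + 1/(1/1) = 1 + 1/1 = 2/1
4 + 1/(2/1) = 4 + 1/2 = 9/2
1 + 1/(9/2) = 1 + 2/9 = 11/9
1 + 1/(11/9) = 1 + 9/11 = 20/11
1 + 1/(20/11) = 1 + 11/20 = 31/20
2 + 1/(31/20) = 2 + 20/31 = 82/31

82/31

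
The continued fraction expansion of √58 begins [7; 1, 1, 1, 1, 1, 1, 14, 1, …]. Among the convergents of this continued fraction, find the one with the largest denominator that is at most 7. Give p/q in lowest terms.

38/5

List convergents until the denominator exceeds the bound:
a_0 = 7: 7/1  (≤ bound)
a_1 = 1: 8/1  (≤ bound)
a_2 = 1: 15/2  (≤ bound)
a_3 = 1: 23/3  (≤ bound)
a_4 = 1: 38/5  (≤ bound)
a_5 = 1: 61/8  (> 7, stop)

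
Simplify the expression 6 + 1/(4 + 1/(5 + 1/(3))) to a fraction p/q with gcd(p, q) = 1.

Build up convergents one term at a time:
a_0 = 6: 6/1
a_1 = 4: 25/4
a_2 = 5: 131/21
a_3 = 3: 418/67

418/67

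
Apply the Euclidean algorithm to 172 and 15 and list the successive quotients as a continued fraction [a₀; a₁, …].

172 ÷ 15 → quotient 11, remainder 7
15 ÷ 7 → quotient 2, remainder 1
7 ÷ 1 → quotient 7, remainder 0

[11; 2, 7]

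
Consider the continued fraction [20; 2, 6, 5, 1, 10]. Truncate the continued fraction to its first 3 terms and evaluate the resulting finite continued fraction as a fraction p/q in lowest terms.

a_0 = 20: 20/1
a_1 = 2: 41/2
a_2 = 6: 266/13

266/13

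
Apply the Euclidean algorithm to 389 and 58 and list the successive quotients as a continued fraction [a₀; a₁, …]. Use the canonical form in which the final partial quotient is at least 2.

⌊389/58⌋ = 6, remainder 41
⌊58/41⌋ = 1, remainder 17
⌊41/17⌋ = 2, remainder 7
⌊17/7⌋ = 2, remainder 3
⌊7/3⌋ = 2, remainder 1
⌊3/1⌋ = 3, remainder 0

[6; 1, 2, 2, 2, 3]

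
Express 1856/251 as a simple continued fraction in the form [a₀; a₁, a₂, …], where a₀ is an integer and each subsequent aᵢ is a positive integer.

[7; 2, 1, 1, 6, 1, 1, 3]

Repeatedly divide and take the remainder:
1856 = 7·251 + 99, so a_0 = 7
251 = 2·99 + 53, so a_1 = 2
99 = 1·53 + 46, so a_2 = 1
53 = 1·46 + 7, so a_3 = 1
46 = 6·7 + 4, so a_4 = 6
7 = 1·4 + 3, so a_5 = 1
4 = 1·3 + 1, so a_6 = 1
3 = 3·1 + 0, so a_7 = 3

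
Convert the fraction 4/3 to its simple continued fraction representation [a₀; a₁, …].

[1; 3]

Repeatedly divide and take the remainder:
⌊4/3⌋ = 1, remainder 1
⌊3/1⌋ = 3, remainder 0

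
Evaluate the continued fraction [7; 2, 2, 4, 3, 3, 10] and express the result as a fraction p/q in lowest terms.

Use the convergent recurrence hₖ = aₖ·hₖ₋₁ + hₖ₋₂ (and likewise for the denominators kₖ):
a_0 = 7: 7/1
a_1 = 2: 15/2
a_2 = 2: 37/5
a_3 = 4: 163/22
a_4 = 3: 526/71
a_5 = 3: 1741/235
a_6 = 10: 17936/2421

17936/2421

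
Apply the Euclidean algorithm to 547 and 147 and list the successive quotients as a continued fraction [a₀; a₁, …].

[3; 1, 2, 1, 1, 2, 2, 3]

547 = 3·147 + 106, so a_0 = 3
147 = 1·106 + 41, so a_1 = 1
106 = 2·41 + 24, so a_2 = 2
41 = 1·24 + 17, so a_3 = 1
24 = 1·17 + 7, so a_4 = 1
17 = 2·7 + 3, so a_5 = 2
7 = 2·3 + 1, so a_6 = 2
3 = 3·1 + 0, so a_7 = 3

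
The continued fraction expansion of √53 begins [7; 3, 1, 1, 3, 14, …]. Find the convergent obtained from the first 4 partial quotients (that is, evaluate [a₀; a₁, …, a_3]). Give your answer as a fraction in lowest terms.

Start with 1.
1 + 1/(1/1) = 1 + 1/1 = 2/1
3 + 1/(2/1) = 3 + 1/2 = 7/2
7 + 1/(7/2) = 7 + 2/7 = 51/7

51/7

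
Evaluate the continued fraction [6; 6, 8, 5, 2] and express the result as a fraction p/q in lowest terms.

Start with 2.
5 + 1/(2/1) = 5 + 1/2 = 11/2
8 + 1/(11/2) = 8 + 2/11 = 90/11
6 + 1/(90/11) = 6 + 11/90 = 551/90
6 + 1/(551/90) = 6 + 90/551 = 3396/551

3396/551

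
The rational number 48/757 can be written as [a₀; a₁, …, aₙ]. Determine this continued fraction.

[0; 15, 1, 3, 2, 1, 3]

Run the Euclidean algorithm, recording each quotient:
48 = 0·757 + 48, so a_0 = 0
757 = 15·48 + 37, so a_1 = 15
48 = 1·37 + 11, so a_2 = 1
37 = 3·11 + 4, so a_3 = 3
11 = 2·4 + 3, so a_4 = 2
4 = 1·3 + 1, so a_5 = 1
3 = 3·1 + 0, so a_6 = 3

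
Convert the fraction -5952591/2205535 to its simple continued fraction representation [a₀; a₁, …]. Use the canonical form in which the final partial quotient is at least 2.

[-3; 3, 3, 9, 14, 39, 43]

-5952591 ÷ 2205535 → quotient -3, remainder 664014
2205535 ÷ 664014 → quotient 3, remainder 213493
664014 ÷ 213493 → quotient 3, remainder 23535
213493 ÷ 23535 → quotient 9, remainder 1678
23535 ÷ 1678 → quotient 14, remainder 43
1678 ÷ 43 → quotient 39, remainder 1
43 ÷ 1 → quotient 43, remainder 0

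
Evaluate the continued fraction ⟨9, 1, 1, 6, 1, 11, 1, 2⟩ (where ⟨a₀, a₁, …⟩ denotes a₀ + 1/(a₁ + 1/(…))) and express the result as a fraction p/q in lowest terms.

5377/564

a_0 = 9: 9/1
a_1 = 1: 10/1
a_2 = 1: 19/2
a_3 = 6: 124/13
a_4 = 1: 143/15
a_5 = 11: 1697/178
a_6 = 1: 1840/193
a_7 = 2: 5377/564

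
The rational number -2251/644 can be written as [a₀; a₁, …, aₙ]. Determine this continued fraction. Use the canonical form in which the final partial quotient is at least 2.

Repeatedly divide and take the remainder:
⌊-2251/644⌋ = -4, remainder 325
⌊644/325⌋ = 1, remainder 319
⌊325/319⌋ = 1, remainder 6
⌊319/6⌋ = 53, remainder 1
⌊6/1⌋ = 6, remainder 0

[-4; 1, 1, 53, 6]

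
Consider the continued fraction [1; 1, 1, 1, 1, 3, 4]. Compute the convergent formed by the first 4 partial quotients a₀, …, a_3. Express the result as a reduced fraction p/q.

Start with 1.
1 + 1/(1/1) = 1 + 1/1 = 2/1
1 + 1/(2/1) = 1 + 1/2 = 3/2
1 + 1/(3/2) = 1 + 2/3 = 5/3

5/3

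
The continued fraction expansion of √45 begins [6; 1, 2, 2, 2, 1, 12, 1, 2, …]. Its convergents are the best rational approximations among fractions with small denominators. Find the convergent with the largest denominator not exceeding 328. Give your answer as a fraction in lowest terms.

a_0 = 6: 6/1  (≤ bound)
a_1 = 1: 7/1  (≤ bound)
a_2 = 2: 20/3  (≤ bound)
a_3 = 2: 47/7  (≤ bound)
a_4 = 2: 114/17  (≤ bound)
a_5 = 1: 161/24  (≤ bound)
a_6 = 12: 2046/305  (≤ bound)
a_7 = 1: 2207/329  (> 328, stop)

2046/305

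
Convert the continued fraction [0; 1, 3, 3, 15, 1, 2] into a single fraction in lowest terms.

Build up convergents one term at a time:
a_0 = 0: 0/1
a_1 = 1: 1/1
a_2 = 3: 3/4
a_3 = 3: 10/13
a_4 = 15: 153/199
a_5 = 1: 163/212
a_6 = 2: 479/623

479/623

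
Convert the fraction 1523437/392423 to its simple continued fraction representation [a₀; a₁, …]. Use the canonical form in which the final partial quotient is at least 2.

[3; 1, 7, 2, 15, 31, 48]

1523437 ÷ 392423 → quotient 3, remainder 346168
392423 ÷ 346168 → quotient 1, remainder 46255
346168 ÷ 46255 → quotient 7, remainder 22383
46255 ÷ 22383 → quotient 2, remainder 1489
22383 ÷ 1489 → quotient 15, remainder 48
1489 ÷ 48 → quotient 31, remainder 1
48 ÷ 1 → quotient 48, remainder 0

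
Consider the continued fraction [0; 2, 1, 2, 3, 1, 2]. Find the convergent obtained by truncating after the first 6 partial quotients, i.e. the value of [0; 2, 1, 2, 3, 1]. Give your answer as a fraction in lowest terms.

13/35

Compute successive convergents:
a_0 = 0: 0/1
a_1 = 2: 1/2
a_2 = 1: 1/3
a_3 = 2: 3/8
a_4 = 3: 10/27
a_5 = 1: 13/35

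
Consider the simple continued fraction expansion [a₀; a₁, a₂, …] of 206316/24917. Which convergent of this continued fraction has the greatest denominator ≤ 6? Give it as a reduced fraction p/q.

33/4

a_0 = 8: 8/1  (≤ bound)
a_1 = 3: 25/3  (≤ bound)
a_2 = 1: 33/4  (≤ bound)
a_3 = 1: 58/7  (> 6, stop)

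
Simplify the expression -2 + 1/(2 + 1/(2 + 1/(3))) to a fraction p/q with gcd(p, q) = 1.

Collapse the nested fraction from the inside out:
Start with 3.
2 + 1/(3/1) = 2 + 1/3 = 7/3
2 + 1/(7/3) = 2 + 3/7 = 17/7
-2 + 1/(17/7) = -2 + 7/17 = -27/17

-27/17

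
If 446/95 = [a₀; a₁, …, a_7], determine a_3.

3

Run the Euclidean algorithm, recording each quotient:
446 = 4·95 + 66, so a_0 = 4
95 = 1·66 + 29, so a_1 = 1
66 = 2·29 + 8, so a_2 = 2
29 = 3·8 + 5, so a_3 = 3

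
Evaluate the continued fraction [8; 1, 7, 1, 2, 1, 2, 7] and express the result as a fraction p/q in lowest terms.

Use the convergent recurrence hₖ = aₖ·hₖ₋₁ + hₖ₋₂ (and likewise for the denominators kₖ):
a_0 = 8: 8/1
a_1 = 1: 9/1
a_2 = 7: 71/8
a_3 = 1: 80/9
a_4 = 2: 231/26
a_5 = 1: 311/35
a_6 = 2: 853/96
a_7 = 7: 6282/707

6282/707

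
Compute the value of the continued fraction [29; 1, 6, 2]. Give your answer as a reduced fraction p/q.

Start with 2.
6 + 1/(2/1) = 6 + 1/2 = 13/2
1 + 1/(13/2) = 1 + 2/13 = 15/13
29 + 1/(15/13) = 29 + 13/15 = 448/15

448/15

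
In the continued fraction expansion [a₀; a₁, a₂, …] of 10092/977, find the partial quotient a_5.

Apply division with remainder until the remainder is 0:
10092 ÷ 977 → quotient 10, remainder 322
977 ÷ 322 → quotient 3, remainder 11
322 ÷ 11 → quotient 29, remainder 3
11 ÷ 3 → quotient 3, remainder 2
3 ÷ 2 → quotient 1, remainder 1
2 ÷ 1 → quotient 2, remainder 0

2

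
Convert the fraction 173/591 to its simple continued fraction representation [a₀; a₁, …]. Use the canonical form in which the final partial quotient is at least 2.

[0; 3, 2, 2, 2, 14]

173 ÷ 591 → quotient 0, remainder 173
591 ÷ 173 → quotient 3, remainder 72
173 ÷ 72 → quotient 2, remainder 29
72 ÷ 29 → quotient 2, remainder 14
29 ÷ 14 → quotient 2, remainder 1
14 ÷ 1 → quotient 14, remainder 0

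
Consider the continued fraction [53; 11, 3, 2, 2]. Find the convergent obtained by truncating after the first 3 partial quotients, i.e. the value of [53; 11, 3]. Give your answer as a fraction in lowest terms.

Start with 3.
11 + 1/(3/1) = 11 + 1/3 = 34/3
53 + 1/(34/3) = 53 + 3/34 = 1805/34

1805/34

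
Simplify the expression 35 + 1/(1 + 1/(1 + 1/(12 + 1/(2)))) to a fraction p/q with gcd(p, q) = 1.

1847/52

Start with 2.
12 + 1/(2/1) = 12 + 1/2 = 25/2
1 + 1/(25/2) = 1 + 2/25 = 27/25
1 + 1/(27/25) = 1 + 25/27 = 52/27
35 + 1/(52/27) = 35 + 27/52 = 1847/52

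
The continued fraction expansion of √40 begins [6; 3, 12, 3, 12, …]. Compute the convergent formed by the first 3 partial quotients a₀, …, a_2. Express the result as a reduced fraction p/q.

Build up convergents one term at a time:
a_0 = 6: 6/1
a_1 = 3: 19/3
a_2 = 12: 234/37

234/37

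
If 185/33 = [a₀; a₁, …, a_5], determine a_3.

185 ÷ 33 → quotient 5, remainder 20
33 ÷ 20 → quotient 1, remainder 13
20 ÷ 13 → quotient 1, remainder 7
13 ÷ 7 → quotient 1, remainder 6

1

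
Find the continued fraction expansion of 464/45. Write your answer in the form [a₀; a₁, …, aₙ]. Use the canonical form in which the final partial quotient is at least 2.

Run the Euclidean algorithm, recording each quotient:
464 = 10·45 + 14, so a_0 = 10
45 = 3·14 + 3, so a_1 = 3
14 = 4·3 + 2, so a_2 = 4
3 = 1·2 + 1, so a_3 = 1
2 = 2·1 + 0, so a_4 = 2

[10; 3, 4, 1, 2]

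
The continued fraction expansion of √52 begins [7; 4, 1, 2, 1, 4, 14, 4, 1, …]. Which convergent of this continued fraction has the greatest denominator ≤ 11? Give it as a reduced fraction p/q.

a_0 = 7: 7/1  (≤ bound)
a_1 = 4: 29/4  (≤ bound)
a_2 = 1: 36/5  (≤ bound)
a_3 = 2: 101/14  (> 11, stop)

36/5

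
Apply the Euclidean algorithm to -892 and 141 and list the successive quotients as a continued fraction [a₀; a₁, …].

[-7; 1, 2, 15, 3]

-892 ÷ 141 → quotient -7, remainder 95
141 ÷ 95 → quotient 1, remainder 46
95 ÷ 46 → quotient 2, remainder 3
46 ÷ 3 → quotient 15, remainder 1
3 ÷ 1 → quotient 3, remainder 0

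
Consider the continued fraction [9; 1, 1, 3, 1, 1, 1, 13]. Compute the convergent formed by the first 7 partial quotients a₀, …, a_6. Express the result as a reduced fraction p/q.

a_0 = 9: 9/1
a_1 = 1: 10/1
a_2 = 1: 19/2
a_3 = 3: 67/7
a_4 = 1: 86/9
a_5 = 1: 153/16
a_6 = 1: 239/25

239/25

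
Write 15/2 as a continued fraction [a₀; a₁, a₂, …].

[7; 2]

Apply division with remainder until the remainder is 0:
⌊15/2⌋ = 7, remainder 1
⌊2/1⌋ = 2, remainder 0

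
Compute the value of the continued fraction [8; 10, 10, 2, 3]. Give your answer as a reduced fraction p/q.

5969/737

Collapse the nested fraction from the inside out:
Start with 3.
2 + 1/(3/1) = 2 + 1/3 = 7/3
10 + 1/(7/3) = 10 + 3/7 = 73/7
10 + 1/(73/7) = 10 + 7/73 = 737/73
8 + 1/(737/73) = 8 + 73/737 = 5969/737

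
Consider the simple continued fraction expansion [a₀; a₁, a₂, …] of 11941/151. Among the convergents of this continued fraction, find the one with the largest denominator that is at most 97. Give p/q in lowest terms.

List convergents until the denominator exceeds the bound:
a_0 = 79: 79/1  (≤ bound)
a_1 = 12: 949/12  (≤ bound)
a_2 = 1: 1028/13  (≤ bound)
a_3 = 1: 1977/25  (≤ bound)
a_4 = 2: 4982/63  (≤ bound)
a_5 = 2: 11941/151  (> 97, stop)

4982/63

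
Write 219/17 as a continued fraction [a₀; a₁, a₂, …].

219 ÷ 17 → quotient 12, remainder 15
17 ÷ 15 → quotient 1, remainder 2
15 ÷ 2 → quotient 7, remainder 1
2 ÷ 1 → quotient 2, remainder 0

[12; 1, 7, 2]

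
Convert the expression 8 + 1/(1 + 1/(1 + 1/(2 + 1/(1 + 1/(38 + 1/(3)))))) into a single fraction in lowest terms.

Start with 3.
38 + 1/(3/1) = 38 + 1/3 = 115/3
1 + 1/(115/3) = 1 + 3/115 = 118/115
2 + 1/(118/115) = 2 + 115/118 = 351/118
1 + 1/(351/118) = 1 + 118/351 = 469/351
1 + 1/(469/351) = 1 + 351/469 = 820/469
8 + 1/(820/469) = 8 + 469/820 = 7029/820

7029/820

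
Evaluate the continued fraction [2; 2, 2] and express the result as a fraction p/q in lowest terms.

a_0 = 2: 2/1
a_1 = 2: 5/2
a_2 = 2: 12/5

12/5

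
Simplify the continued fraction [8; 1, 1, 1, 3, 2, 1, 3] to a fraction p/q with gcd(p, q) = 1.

Compute successive convergents:
a_0 = 8: 8/1
a_1 = 1: 9/1
a_2 = 1: 17/2
a_3 = 1: 26/3
a_4 = 3: 95/11
a_5 = 2: 216/25
a_6 = 1: 311/36
a_7 = 3: 1149/133

1149/133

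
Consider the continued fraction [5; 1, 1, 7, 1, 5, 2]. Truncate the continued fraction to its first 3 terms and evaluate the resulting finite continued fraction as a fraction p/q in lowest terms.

a_0 = 5: 5/1
a_1 = 1: 6/1
a_2 = 1: 11/2

11/2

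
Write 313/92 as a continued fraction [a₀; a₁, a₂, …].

313 = 3·92 + 37, so a_0 = 3
92 = 2·37 + 18, so a_1 = 2
37 = 2·18 + 1, so a_2 = 2
18 = 18·1 + 0, so a_3 = 18

[3; 2, 2, 18]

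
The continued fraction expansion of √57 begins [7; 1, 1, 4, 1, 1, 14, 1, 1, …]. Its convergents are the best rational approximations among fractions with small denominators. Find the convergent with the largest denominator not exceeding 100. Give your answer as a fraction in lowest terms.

151/20

a_0 = 7: 7/1  (≤ bound)
a_1 = 1: 8/1  (≤ bound)
a_2 = 1: 15/2  (≤ bound)
a_3 = 4: 68/9  (≤ bound)
a_4 = 1: 83/11  (≤ bound)
a_5 = 1: 151/20  (≤ bound)
a_6 = 14: 2197/291  (> 100, stop)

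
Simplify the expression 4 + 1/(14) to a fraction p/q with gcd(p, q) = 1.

57/14

Start with 14.
4 + 1/(14/1) = 4 + 1/14 = 57/14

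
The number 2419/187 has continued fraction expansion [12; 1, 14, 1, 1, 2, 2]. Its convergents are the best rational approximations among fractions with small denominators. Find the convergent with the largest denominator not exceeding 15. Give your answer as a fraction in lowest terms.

List convergents until the denominator exceeds the bound:
a_0 = 12: 12/1  (≤ bound)
a_1 = 1: 13/1  (≤ bound)
a_2 = 14: 194/15  (≤ bound)
a_3 = 1: 207/16  (> 15, stop)

194/15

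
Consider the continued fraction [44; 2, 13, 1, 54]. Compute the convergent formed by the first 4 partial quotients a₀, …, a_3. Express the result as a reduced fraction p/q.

1290/29

Start with 1.
13 + 1/(1/1) = 13 + 1/1 = 14/1
2 + 1/(14/1) = 2 + 1/14 = 29/14
44 + 1/(29/14) = 44 + 14/29 = 1290/29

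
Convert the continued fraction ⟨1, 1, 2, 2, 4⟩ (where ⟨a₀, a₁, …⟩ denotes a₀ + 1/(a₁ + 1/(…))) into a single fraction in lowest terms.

Start with 4.
2 + 1/(4/1) = 2 + 1/4 = 9/4
2 + 1/(9/4) = 2 + 4/9 = 22/9
1 + 1/(22/9) = 1 + 9/22 = 31/22
1 + 1/(31/22) = 1 + 22/31 = 53/31

53/31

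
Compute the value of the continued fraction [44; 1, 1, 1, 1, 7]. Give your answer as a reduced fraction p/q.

Build up convergents one term at a time:
a_0 = 44: 44/1
a_1 = 1: 45/1
a_2 = 1: 89/2
a_3 = 1: 134/3
a_4 = 1: 223/5
a_5 = 7: 1695/38

1695/38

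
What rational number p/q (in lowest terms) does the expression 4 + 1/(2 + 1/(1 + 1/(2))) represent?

35/8

Use the convergent recurrence hₖ = aₖ·hₖ₋₁ + hₖ₋₂ (and likewise for the denominators kₖ):
a_0 = 4: 4/1
a_1 = 2: 9/2
a_2 = 1: 13/3
a_3 = 2: 35/8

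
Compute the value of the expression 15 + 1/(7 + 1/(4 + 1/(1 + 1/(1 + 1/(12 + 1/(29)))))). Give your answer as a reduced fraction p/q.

359221/23729

Start with 29.
12 + 1/(29/1) = 12 + 1/29 = 349/29
1 + 1/(349/29) = 1 + 29/349 = 378/349
1 + 1/(378/349) = 1 + 349/378 = 727/378
4 + 1/(727/378) = 4 + 378/727 = 3286/727
7 + 1/(3286/727) = 7 + 727/3286 = 23729/3286
15 + 1/(23729/3286) = 15 + 3286/23729 = 359221/23729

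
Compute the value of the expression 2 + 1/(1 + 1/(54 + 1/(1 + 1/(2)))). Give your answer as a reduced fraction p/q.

498/167

Use the convergent recurrence hₖ = aₖ·hₖ₋₁ + hₖ₋₂ (and likewise for the denominators kₖ):
a_0 = 2: 2/1
a_1 = 1: 3/1
a_2 = 54: 164/55
a_3 = 1: 167/56
a_4 = 2: 498/167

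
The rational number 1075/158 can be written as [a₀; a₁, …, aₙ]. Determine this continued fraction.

[6; 1, 4, 10, 3]

Repeatedly divide and take the remainder:
⌊1075/158⌋ = 6, remainder 127
⌊158/127⌋ = 1, remainder 31
⌊127/31⌋ = 4, remainder 3
⌊31/3⌋ = 10, remainder 1
⌊3/1⌋ = 3, remainder 0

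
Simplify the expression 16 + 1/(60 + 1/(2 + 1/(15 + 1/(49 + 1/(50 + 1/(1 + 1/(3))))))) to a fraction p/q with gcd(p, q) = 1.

a_0 = 16: 16/1
a_1 = 60: 961/60
a_2 = 2: 1938/121
a_3 = 15: 30031/1875
a_4 = 49: 1473457/91996
a_5 = 50: 73702881/4601675
a_6 = 1: 75176338/4693671
a_7 = 3: 299231895/18682688

299231895/18682688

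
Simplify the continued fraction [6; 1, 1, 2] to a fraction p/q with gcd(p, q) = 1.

Use the convergent recurrence hₖ = aₖ·hₖ₋₁ + hₖ₋₂ (and likewise for the denominators kₖ):
a_0 = 6: 6/1
a_1 = 1: 7/1
a_2 = 1: 13/2
a_3 = 2: 33/5

33/5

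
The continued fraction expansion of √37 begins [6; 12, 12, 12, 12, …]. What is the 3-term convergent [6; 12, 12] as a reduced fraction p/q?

882/145

a_0 = 6: 6/1
a_1 = 12: 73/12
a_2 = 12: 882/145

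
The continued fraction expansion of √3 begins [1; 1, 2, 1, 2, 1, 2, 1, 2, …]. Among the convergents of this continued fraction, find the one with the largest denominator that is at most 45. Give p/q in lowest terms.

List convergents until the denominator exceeds the bound:
a_0 = 1: 1/1  (≤ bound)
a_1 = 1: 2/1  (≤ bound)
a_2 = 2: 5/3  (≤ bound)
a_3 = 1: 7/4  (≤ bound)
a_4 = 2: 19/11  (≤ bound)
a_5 = 1: 26/15  (≤ bound)
a_6 = 2: 71/41  (≤ bound)
a_7 = 1: 97/56  (> 45, stop)

71/41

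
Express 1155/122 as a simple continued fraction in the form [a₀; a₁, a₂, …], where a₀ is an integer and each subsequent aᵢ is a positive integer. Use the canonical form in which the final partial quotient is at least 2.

[9; 2, 7, 8]

1155 = 9·122 + 57, so a_0 = 9
122 = 2·57 + 8, so a_1 = 2
57 = 7·8 + 1, so a_2 = 7
8 = 8·1 + 0, so a_3 = 8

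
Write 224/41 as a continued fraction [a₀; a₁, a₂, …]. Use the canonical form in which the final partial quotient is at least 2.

[5; 2, 6, 3]

⌊224/41⌋ = 5, remainder 19
⌊41/19⌋ = 2, remainder 3
⌊19/3⌋ = 6, remainder 1
⌊3/1⌋ = 3, remainder 0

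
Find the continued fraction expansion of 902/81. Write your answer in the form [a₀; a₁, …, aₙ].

[11; 7, 2, 1, 3]

902 ÷ 81 → quotient 11, remainder 11
81 ÷ 11 → quotient 7, remainder 4
11 ÷ 4 → quotient 2, remainder 3
4 ÷ 3 → quotient 1, remainder 1
3 ÷ 1 → quotient 3, remainder 0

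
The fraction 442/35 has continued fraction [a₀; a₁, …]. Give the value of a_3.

1

Apply division with remainder until the remainder is 0:
⌊442/35⌋ = 12, remainder 22
⌊35/22⌋ = 1, remainder 13
⌊22/13⌋ = 1, remainder 9
⌊13/9⌋ = 1, remainder 4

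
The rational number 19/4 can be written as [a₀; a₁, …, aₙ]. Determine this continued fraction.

19 = 4·4 + 3, so a_0 = 4
4 = 1·3 + 1, so a_1 = 1
3 = 3·1 + 0, so a_2 = 3

[4; 1, 3]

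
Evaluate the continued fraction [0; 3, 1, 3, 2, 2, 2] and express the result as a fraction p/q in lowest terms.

Build up convergents one term at a time:
a_0 = 0: 0/1
a_1 = 3: 1/3
a_2 = 1: 1/4
a_3 = 3: 4/15
a_4 = 2: 9/34
a_5 = 2: 22/83
a_6 = 2: 53/200

53/200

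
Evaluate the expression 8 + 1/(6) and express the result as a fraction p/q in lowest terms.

Starting at the tail and folding back:
Start with 6.
8 + 1/(6/1) = 8 + 1/6 = 49/6

49/6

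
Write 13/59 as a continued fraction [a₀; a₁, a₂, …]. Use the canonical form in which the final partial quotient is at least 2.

[0; 4, 1, 1, 6]

Repeatedly divide and take the remainder:
⌊13/59⌋ = 0, remainder 13
⌊59/13⌋ = 4, remainder 7
⌊13/7⌋ = 1, remainder 6
⌊7/6⌋ = 1, remainder 1
⌊6/1⌋ = 6, remainder 0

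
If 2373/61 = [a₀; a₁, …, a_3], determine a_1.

Repeatedly divide and take the remainder:
2373 ÷ 61 → quotient 38, remainder 55
61 ÷ 55 → quotient 1, remainder 6

1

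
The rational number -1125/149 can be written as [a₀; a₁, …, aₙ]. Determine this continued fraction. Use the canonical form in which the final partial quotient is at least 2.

[-8; 2, 4, 2, 7]

-1125 ÷ 149 → quotient -8, remainder 67
149 ÷ 67 → quotient 2, remainder 15
67 ÷ 15 → quotient 4, remainder 7
15 ÷ 7 → quotient 2, remainder 1
7 ÷ 1 → quotient 7, remainder 0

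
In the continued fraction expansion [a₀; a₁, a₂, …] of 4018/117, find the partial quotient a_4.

4018 ÷ 117 → quotient 34, remainder 40
117 ÷ 40 → quotient 2, remainder 37
40 ÷ 37 → quotient 1, remainder 3
37 ÷ 3 → quotient 12, remainder 1
3 ÷ 1 → quotient 3, remainder 0

3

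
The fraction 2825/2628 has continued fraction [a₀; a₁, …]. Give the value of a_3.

1

Apply division with remainder until the remainder is 0:
⌊2825/2628⌋ = 1, remainder 197
⌊2628/197⌋ = 13, remainder 67
⌊197/67⌋ = 2, remainder 63
⌊67/63⌋ = 1, remainder 4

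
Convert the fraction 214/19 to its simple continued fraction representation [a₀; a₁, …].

Repeatedly divide and take the remainder:
⌊214/19⌋ = 11, remainder 5
⌊19/5⌋ = 3, remainder 4
⌊5/4⌋ = 1, remainder 1
⌊4/1⌋ = 4, remainder 0

[11; 3, 1, 4]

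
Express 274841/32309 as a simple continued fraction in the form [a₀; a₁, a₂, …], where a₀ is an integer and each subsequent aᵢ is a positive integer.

Run the Euclidean algorithm, recording each quotient:
274841 = 8·32309 + 16369, so a_0 = 8
32309 = 1·16369 + 15940, so a_1 = 1
16369 = 1·15940 + 429, so a_2 = 1
15940 = 37·429 + 67, so a_3 = 37
429 = 6·67 + 27, so a_4 = 6
67 = 2·27 + 13, so a_5 = 2
27 = 2·13 + 1, so a_6 = 2
13 = 13·1 + 0, so a_7 = 13

[8; 1, 1, 37, 6, 2, 2, 13]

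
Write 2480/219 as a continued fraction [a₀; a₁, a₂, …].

[11; 3, 11, 1, 5]

Apply division with remainder until the remainder is 0:
2480 ÷ 219 → quotient 11, remainder 71
219 ÷ 71 → quotient 3, remainder 6
71 ÷ 6 → quotient 11, remainder 5
6 ÷ 5 → quotient 1, remainder 1
5 ÷ 1 → quotient 5, remainder 0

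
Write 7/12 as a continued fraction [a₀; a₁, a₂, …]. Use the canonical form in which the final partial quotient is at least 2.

Apply division with remainder until the remainder is 0:
⌊7/12⌋ = 0, remainder 7
⌊12/7⌋ = 1, remainder 5
⌊7/5⌋ = 1, remainder 2
⌊5/2⌋ = 2, remainder 1
⌊2/1⌋ = 2, remainder 0

[0; 1, 1, 2, 2]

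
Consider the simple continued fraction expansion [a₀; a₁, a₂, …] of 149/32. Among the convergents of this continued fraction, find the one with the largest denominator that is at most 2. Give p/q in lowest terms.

a_0 = 4: 4/1  (≤ bound)
a_1 = 1: 5/1  (≤ bound)
a_2 = 1: 9/2  (≤ bound)
a_3 = 1: 14/3  (> 2, stop)

9/2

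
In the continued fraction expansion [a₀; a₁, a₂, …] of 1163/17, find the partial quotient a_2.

2

1163 = 68·17 + 7, so a_0 = 68
17 = 2·7 + 3, so a_1 = 2
7 = 2·3 + 1, so a_2 = 2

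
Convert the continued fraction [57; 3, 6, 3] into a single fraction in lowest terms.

3439/60

Start with 3.
6 + 1/(3/1) = 6 + 1/3 = 19/3
3 + 1/(19/3) = 3 + 3/19 = 60/19
57 + 1/(60/19) = 57 + 19/60 = 3439/60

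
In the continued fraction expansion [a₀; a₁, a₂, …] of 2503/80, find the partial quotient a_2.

Run the Euclidean algorithm, recording each quotient:
2503 ÷ 80 → quotient 31, remainder 23
80 ÷ 23 → quotient 3, remainder 11
23 ÷ 11 → quotient 2, remainder 1

2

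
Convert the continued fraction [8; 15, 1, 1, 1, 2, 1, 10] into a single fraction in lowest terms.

14878/1845

Start with 10.
1 + 1/(10/1) = 1 + 1/10 = 11/10
2 + 1/(11/10) = 2 + 10/11 = 32/11
1 + 1/(32/11) = 1 + 11/32 = 43/32
1 + 1/(43/32) = 1 + 32/43 = 75/43
1 + 1/(75/43) = 1 + 43/75 = 118/75
15 + 1/(118/75) = 15 + 75/118 = 1845/118
8 + 1/(1845/118) = 8 + 118/1845 = 14878/1845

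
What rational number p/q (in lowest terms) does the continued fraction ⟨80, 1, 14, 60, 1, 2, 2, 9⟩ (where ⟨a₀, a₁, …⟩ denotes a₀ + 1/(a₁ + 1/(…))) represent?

a_0 = 80: 80/1
a_1 = 1: 81/1
a_2 = 14: 1214/15
a_3 = 60: 72921/901
a_4 = 1: 74135/916
a_5 = 2: 221191/2733
a_6 = 2: 516517/6382
a_7 = 9: 4869844/60171

4869844/60171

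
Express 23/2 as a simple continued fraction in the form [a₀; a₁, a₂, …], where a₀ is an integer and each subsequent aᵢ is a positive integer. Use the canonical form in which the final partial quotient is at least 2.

⌊23/2⌋ = 11, remainder 1
⌊2/1⌋ = 2, remainder 0

[11; 2]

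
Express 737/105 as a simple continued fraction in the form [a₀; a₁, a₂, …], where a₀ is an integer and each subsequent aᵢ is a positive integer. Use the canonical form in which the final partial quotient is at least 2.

[7; 52, 2]

⌊737/105⌋ = 7, remainder 2
⌊105/2⌋ = 52, remainder 1
⌊2/1⌋ = 2, remainder 0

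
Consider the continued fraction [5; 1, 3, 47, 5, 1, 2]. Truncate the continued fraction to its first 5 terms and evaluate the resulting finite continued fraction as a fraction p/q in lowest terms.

5458/949

a_0 = 5: 5/1
a_1 = 1: 6/1
a_2 = 3: 23/4
a_3 = 47: 1087/189
a_4 = 5: 5458/949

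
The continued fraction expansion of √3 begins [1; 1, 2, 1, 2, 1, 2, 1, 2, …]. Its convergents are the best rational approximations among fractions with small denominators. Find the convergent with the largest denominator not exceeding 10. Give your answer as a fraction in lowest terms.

List convergents until the denominator exceeds the bound:
a_0 = 1: 1/1  (≤ bound)
a_1 = 1: 2/1  (≤ bound)
a_2 = 2: 5/3  (≤ bound)
a_3 = 1: 7/4  (≤ bound)
a_4 = 2: 19/11  (> 10, stop)

7/4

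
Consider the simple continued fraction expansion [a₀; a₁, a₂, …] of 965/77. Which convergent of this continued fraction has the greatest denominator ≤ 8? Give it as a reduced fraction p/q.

a_0 = 12: 12/1  (≤ bound)
a_1 = 1: 13/1  (≤ bound)
a_2 = 1: 25/2  (≤ bound)
a_3 = 7: 188/15  (> 8, stop)

25/2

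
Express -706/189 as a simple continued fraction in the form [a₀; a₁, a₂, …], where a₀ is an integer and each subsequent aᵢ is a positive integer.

Run the Euclidean algorithm, recording each quotient:
⌊-706/189⌋ = -4, remainder 50
⌊189/50⌋ = 3, remainder 39
⌊50/39⌋ = 1, remainder 11
⌊39/11⌋ = 3, remainder 6
⌊11/6⌋ = 1, remainder 5
⌊6/5⌋ = 1, remainder 1
⌊5/1⌋ = 5, remainder 0

[-4; 3, 1, 3, 1, 1, 5]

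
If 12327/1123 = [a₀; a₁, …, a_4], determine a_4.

5

⌊12327/1123⌋ = 10, remainder 1097
⌊1123/1097⌋ = 1, remainder 26
⌊1097/26⌋ = 42, remainder 5
⌊26/5⌋ = 5, remainder 1
⌊5/1⌋ = 5, remainder 0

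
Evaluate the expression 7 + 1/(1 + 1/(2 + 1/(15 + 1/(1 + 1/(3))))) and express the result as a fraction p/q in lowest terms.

1481/193

Compute successive convergents:
a_0 = 7: 7/1
a_1 = 1: 8/1
a_2 = 2: 23/3
a_3 = 15: 353/46
a_4 = 1: 376/49
a_5 = 3: 1481/193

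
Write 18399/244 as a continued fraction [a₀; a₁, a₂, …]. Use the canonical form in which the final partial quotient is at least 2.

[75; 2, 2, 6, 1, 1, 3]

18399 ÷ 244 → quotient 75, remainder 99
244 ÷ 99 → quotient 2, remainder 46
99 ÷ 46 → quotient 2, remainder 7
46 ÷ 7 → quotient 6, remainder 4
7 ÷ 4 → quotient 1, remainder 3
4 ÷ 3 → quotient 1, remainder 1
3 ÷ 1 → quotient 3, remainder 0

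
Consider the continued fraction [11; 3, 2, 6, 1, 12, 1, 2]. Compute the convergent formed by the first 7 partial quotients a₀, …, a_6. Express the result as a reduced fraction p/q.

Starting at the tail and folding back:
Start with 1.
12 + 1/(1/1) = 12 + 1/1 = 13/1
1 + 1/(13/1) = 1 + 1/13 = 14/13
6 + 1/(14/13) = 6 + 13/14 = 97/14
2 + 1/(97/14) = 2 + 14/97 = 208/97
3 + 1/(208/97) = 3 + 97/208 = 721/208
11 + 1/(721/208) = 11 + 208/721 = 8139/721

8139/721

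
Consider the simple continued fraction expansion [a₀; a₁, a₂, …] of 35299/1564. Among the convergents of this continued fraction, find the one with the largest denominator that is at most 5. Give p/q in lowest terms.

a_0 = 22: 22/1  (≤ bound)
a_1 = 1: 23/1  (≤ bound)
a_2 = 1: 45/2  (≤ bound)
a_3 = 3: 158/7  (> 5, stop)

45/2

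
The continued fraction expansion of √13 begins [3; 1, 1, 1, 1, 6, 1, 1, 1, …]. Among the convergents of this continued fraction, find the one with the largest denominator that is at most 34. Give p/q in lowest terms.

119/33

List convergents until the denominator exceeds the bound:
a_0 = 3: 3/1  (≤ bound)
a_1 = 1: 4/1  (≤ bound)
a_2 = 1: 7/2  (≤ bound)
a_3 = 1: 11/3  (≤ bound)
a_4 = 1: 18/5  (≤ bound)
a_5 = 6: 119/33  (≤ bound)
a_6 = 1: 137/38  (> 34, stop)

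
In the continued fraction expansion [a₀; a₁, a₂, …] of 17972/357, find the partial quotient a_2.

Run the Euclidean algorithm, recording each quotient:
17972 = 50·357 + 122, so a_0 = 50
357 = 2·122 + 113, so a_1 = 2
122 = 1·113 + 9, so a_2 = 1

1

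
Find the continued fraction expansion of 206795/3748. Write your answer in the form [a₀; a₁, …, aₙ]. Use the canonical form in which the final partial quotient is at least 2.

Run the Euclidean algorithm, recording each quotient:
206795 = 55·3748 + 655, so a_0 = 55
3748 = 5·655 + 473, so a_1 = 5
655 = 1·473 + 182, so a_2 = 1
473 = 2·182 + 109, so a_3 = 2
182 = 1·109 + 73, so a_4 = 1
109 = 1·73 + 36, so a_5 = 1
73 = 2·36 + 1, so a_6 = 2
36 = 36·1 + 0, so a_7 = 36

[55; 5, 1, 2, 1, 1, 2, 36]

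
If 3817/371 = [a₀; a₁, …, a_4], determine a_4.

7

⌊3817/371⌋ = 10, remainder 107
⌊371/107⌋ = 3, remainder 50
⌊107/50⌋ = 2, remainder 7
⌊50/7⌋ = 7, remainder 1
⌊7/1⌋ = 7, remainder 0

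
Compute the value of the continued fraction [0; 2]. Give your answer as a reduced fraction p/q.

a_0 = 0: 0/1
a_1 = 2: 1/2

1/2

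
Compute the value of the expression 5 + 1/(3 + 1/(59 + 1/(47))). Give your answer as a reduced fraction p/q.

a_0 = 5: 5/1
a_1 = 3: 16/3
a_2 = 59: 949/178
a_3 = 47: 44619/8369

44619/8369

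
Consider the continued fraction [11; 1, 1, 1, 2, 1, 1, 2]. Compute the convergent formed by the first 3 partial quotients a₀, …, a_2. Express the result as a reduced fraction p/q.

23/2

Start with 1.
1 + 1/(1/1) = 1 + 1/1 = 2/1
11 + 1/(2/1) = 11 + 1/2 = 23/2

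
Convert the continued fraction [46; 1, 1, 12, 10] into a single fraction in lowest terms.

Start with 10.
12 + 1/(10/1) = 12 + 1/10 = 121/10
1 + 1/(121/10) = 1 + 10/121 = 131/121
1 + 1/(131/121) = 1 + 121/131 = 252/131
46 + 1/(252/131) = 46 + 131/252 = 11723/252

11723/252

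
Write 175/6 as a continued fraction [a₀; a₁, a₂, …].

[29; 6]

175 ÷ 6 → quotient 29, remainder 1
6 ÷ 1 → quotient 6, remainder 0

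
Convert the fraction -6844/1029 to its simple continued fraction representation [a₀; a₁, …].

-6844 = -7·1029 + 359, so a_0 = -7
1029 = 2·359 + 311, so a_1 = 2
359 = 1·311 + 48, so a_2 = 1
311 = 6·48 + 23, so a_3 = 6
48 = 2·23 + 2, so a_4 = 2
23 = 11·2 + 1, so a_5 = 11
2 = 2·1 + 0, so a_6 = 2

[-7; 2, 1, 6, 2, 11, 2]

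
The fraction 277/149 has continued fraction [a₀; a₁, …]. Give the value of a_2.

Apply division with remainder until the remainder is 0:
⌊277/149⌋ = 1, remainder 128
⌊149/128⌋ = 1, remainder 21
⌊128/21⌋ = 6, remainder 2

6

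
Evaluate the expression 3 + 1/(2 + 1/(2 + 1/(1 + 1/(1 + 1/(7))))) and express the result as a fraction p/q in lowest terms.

a_0 = 3: 3/1
a_1 = 2: 7/2
a_2 = 2: 17/5
a_3 = 1: 24/7
a_4 = 1: 41/12
a_5 = 7: 311/91

311/91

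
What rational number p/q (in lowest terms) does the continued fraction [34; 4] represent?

a_0 = 34: 34/1
a_1 = 4: 137/4

137/4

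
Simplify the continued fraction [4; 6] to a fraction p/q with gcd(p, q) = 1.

25/6

Collapse the nested fraction from the inside out:
Start with 6.
4 + 1/(6/1) = 4 + 1/6 = 25/6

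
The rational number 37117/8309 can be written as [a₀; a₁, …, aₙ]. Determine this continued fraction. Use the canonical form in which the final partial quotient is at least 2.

37117 = 4·8309 + 3881, so a_0 = 4
8309 = 2·3881 + 547, so a_1 = 2
3881 = 7·547 + 52, so a_2 = 7
547 = 10·52 + 27, so a_3 = 10
52 = 1·27 + 25, so a_4 = 1
27 = 1·25 + 2, so a_5 = 1
25 = 12·2 + 1, so a_6 = 12
2 = 2·1 + 0, so a_7 = 2

[4; 2, 7, 10, 1, 1, 12, 2]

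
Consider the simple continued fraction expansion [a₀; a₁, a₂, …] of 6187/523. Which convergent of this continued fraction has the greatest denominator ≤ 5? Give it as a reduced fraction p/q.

a_0 = 11: 11/1  (≤ bound)
a_1 = 1: 12/1  (≤ bound)
a_2 = 4: 59/5  (≤ bound)
a_3 = 1: 71/6  (> 5, stop)

59/5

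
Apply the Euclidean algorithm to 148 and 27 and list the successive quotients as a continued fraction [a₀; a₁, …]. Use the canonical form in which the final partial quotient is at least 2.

[5; 2, 13]

Run the Euclidean algorithm, recording each quotient:
148 ÷ 27 → quotient 5, remainder 13
27 ÷ 13 → quotient 2, remainder 1
13 ÷ 1 → quotient 13, remainder 0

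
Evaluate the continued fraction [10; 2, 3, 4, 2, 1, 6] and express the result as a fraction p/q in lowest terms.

6771/649

Start with 6.
1 + 1/(6/1) = 1 + 1/6 = 7/6
2 + 1/(7/6) = 2 + 6/7 = 20/7
4 + 1/(20/7) = 4 + 7/20 = 87/20
3 + 1/(87/20) = 3 + 20/87 = 281/87
2 + 1/(281/87) = 2 + 87/281 = 649/281
10 + 1/(649/281) = 10 + 281/649 = 6771/649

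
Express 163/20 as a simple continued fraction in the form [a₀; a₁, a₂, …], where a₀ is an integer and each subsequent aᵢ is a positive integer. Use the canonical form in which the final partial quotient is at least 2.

Run the Euclidean algorithm, recording each quotient:
163 = 8·20 + 3, so a_0 = 8
20 = 6·3 + 2, so a_1 = 6
3 = 1·2 + 1, so a_2 = 1
2 = 2·1 + 0, so a_3 = 2

[8; 6, 1, 2]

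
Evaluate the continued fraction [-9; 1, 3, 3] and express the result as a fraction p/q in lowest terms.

-107/13

Start with 3.
3 + 1/(3/1) = 3 + 1/3 = 10/3
1 + 1/(10/3) = 1 + 3/10 = 13/10
-9 + 1/(13/10) = -9 + 10/13 = -107/13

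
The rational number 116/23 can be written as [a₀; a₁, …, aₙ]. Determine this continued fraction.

[5; 23]

116 ÷ 23 → quotient 5, remainder 1
23 ÷ 1 → quotient 23, remainder 0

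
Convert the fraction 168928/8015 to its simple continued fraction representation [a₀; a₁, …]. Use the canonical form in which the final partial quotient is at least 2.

⌊168928/8015⌋ = 21, remainder 613
⌊8015/613⌋ = 13, remainder 46
⌊613/46⌋ = 13, remainder 15
⌊46/15⌋ = 3, remainder 1
⌊15/1⌋ = 15, remainder 0

[21; 13, 13, 3, 15]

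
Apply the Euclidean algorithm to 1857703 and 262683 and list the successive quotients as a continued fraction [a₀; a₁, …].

1857703 ÷ 262683 → quotient 7, remainder 18922
262683 ÷ 18922 → quotient 13, remainder 16697
18922 ÷ 16697 → quotient 1, remainder 2225
16697 ÷ 2225 → quotient 7, remainder 1122
2225 ÷ 1122 → quotient 1, remainder 1103
1122 ÷ 1103 → quotient 1, remainder 19
1103 ÷ 19 → quotient 58, remainder 1
19 ÷ 1 → quotient 19, remainder 0

[7; 13, 1, 7, 1, 1, 58, 19]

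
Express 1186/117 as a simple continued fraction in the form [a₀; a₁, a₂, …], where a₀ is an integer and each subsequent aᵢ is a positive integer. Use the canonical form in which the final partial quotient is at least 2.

[10; 7, 3, 5]

⌊1186/117⌋ = 10, remainder 16
⌊117/16⌋ = 7, remainder 5
⌊16/5⌋ = 3, remainder 1
⌊5/1⌋ = 5, remainder 0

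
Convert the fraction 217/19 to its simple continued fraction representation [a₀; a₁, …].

Apply division with remainder until the remainder is 0:
⌊217/19⌋ = 11, remainder 8
⌊19/8⌋ = 2, remainder 3
⌊8/3⌋ = 2, remainder 2
⌊3/2⌋ = 1, remainder 1
⌊2/1⌋ = 2, remainder 0

[11; 2, 2, 1, 2]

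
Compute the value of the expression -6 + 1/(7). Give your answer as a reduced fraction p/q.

-41/7

Start with 7.
-6 + 1/(7/1) = -6 + 1/7 = -41/7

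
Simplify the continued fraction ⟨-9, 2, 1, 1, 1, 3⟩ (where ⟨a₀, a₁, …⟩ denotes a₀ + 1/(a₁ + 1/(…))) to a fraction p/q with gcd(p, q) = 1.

-250/29

a_0 = -9: -9/1
a_1 = 2: -17/2
a_2 = 1: -26/3
a_3 = 1: -43/5
a_4 = 1: -69/8
a_5 = 3: -250/29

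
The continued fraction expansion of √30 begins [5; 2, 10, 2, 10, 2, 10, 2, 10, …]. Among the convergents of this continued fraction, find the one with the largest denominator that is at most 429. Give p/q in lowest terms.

List convergents until the denominator exceeds the bound:
a_0 = 5: 5/1  (≤ bound)
a_1 = 2: 11/2  (≤ bound)
a_2 = 10: 115/21  (≤ bound)
a_3 = 2: 241/44  (≤ bound)
a_4 = 10: 2525/461  (> 429, stop)

241/44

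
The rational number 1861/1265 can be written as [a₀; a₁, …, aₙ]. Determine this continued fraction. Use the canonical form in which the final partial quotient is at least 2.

1861 = 1·1265 + 596, so a_0 = 1
1265 = 2·596 + 73, so a_1 = 2
596 = 8·73 + 12, so a_2 = 8
73 = 6·12 + 1, so a_3 = 6
12 = 12·1 + 0, so a_4 = 12

[1; 2, 8, 6, 12]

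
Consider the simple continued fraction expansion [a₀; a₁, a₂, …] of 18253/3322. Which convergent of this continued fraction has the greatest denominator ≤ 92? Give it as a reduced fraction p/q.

a_0 = 5: 5/1  (≤ bound)
a_1 = 2: 11/2  (≤ bound)
a_2 = 45: 500/91  (≤ bound)
a_3 = 1: 511/93  (> 92, stop)

500/91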